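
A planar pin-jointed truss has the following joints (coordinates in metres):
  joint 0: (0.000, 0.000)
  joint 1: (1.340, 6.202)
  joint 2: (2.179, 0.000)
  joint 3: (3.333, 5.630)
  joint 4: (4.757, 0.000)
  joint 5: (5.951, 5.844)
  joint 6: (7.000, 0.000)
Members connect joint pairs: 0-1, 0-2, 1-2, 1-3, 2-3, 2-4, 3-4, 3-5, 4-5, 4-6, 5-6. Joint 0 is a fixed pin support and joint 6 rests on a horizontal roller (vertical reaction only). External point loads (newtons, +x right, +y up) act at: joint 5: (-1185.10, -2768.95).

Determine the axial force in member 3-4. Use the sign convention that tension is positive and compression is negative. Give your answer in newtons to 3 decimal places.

N=7 nodes, M=11 members, R=3 reactions → 2N=14, M+R=14
member 0 (0-1): L=6.3451, (cx,cy)=(0.2112,0.9774)
member 1 (0-2): L=2.1790, (cx,cy)=(1.0000,0.0000)
member 2 (1-2): L=6.2585, (cx,cy)=(0.1341,-0.9910)
member 3 (1-3): L=2.0735, (cx,cy)=(0.9612,-0.2759)
member 4 (2-3): L=5.7471, (cx,cy)=(0.2008,0.9796)
member 5 (2-4): L=2.5780, (cx,cy)=(1.0000,0.0000)
member 6 (3-4): L=5.8073, (cx,cy)=(0.2452,-0.9695)
member 7 (3-5): L=2.6267, (cx,cy)=(0.9967,0.0815)
member 8 (4-5): L=5.9647, (cx,cy)=(0.2002,0.9798)
member 9 (4-6): L=2.2430, (cx,cy)=(1.0000,0.0000)
member 10 (5-6): L=5.9374, (cx,cy)=(0.1767,-0.9843)
solve A·x = −loads:
  F[0-1] = -1436.7406 N (compression)
  F[0-2] = -881.6801 N (compression)
  F[1-2] = +1565.7970 N (tension)
  F[1-3] = -534.0508 N (compression)
  F[2-3] = -1583.9239 N (compression)
  F[2-4] = -353.7230 N (compression)
  F[3-4] = +1350.5395 N (tension)
  F[3-5] = -1166.4186 N (compression)
  F[4-5] = -1336.3561 N (compression)
  F[4-6] = +244.9487 N (tension)
  F[5-6] = -1386.4238 N (compression)
  Rx@0 = +1185.1000 N
  Ry@0 = +1404.3361 N
  Ry@6 = +1364.6139 N

1350.540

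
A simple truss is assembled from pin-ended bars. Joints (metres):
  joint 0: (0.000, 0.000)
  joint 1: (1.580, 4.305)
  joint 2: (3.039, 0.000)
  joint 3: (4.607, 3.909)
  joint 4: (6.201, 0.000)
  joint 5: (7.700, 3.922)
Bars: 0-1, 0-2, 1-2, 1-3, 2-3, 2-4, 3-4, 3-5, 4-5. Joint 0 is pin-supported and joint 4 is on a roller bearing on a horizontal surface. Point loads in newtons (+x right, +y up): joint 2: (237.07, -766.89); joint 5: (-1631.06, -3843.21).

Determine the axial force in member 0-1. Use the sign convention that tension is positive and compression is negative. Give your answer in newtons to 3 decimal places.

N=6 nodes, M=9 members, R=3 reactions → 2N=12, M+R=12
member 0 (0-1): L=4.5858, (cx,cy)=(0.3445,0.9388)
member 1 (0-2): L=3.0390, (cx,cy)=(1.0000,0.0000)
member 2 (1-2): L=4.5455, (cx,cy)=(0.3210,-0.9471)
member 3 (1-3): L=3.0528, (cx,cy)=(0.9916,-0.1297)
member 4 (2-3): L=4.2118, (cx,cy)=(0.3723,0.9281)
member 5 (2-4): L=3.1620, (cx,cy)=(1.0000,0.0000)
member 6 (3-4): L=4.2215, (cx,cy)=(0.3776,-0.9260)
member 7 (3-5): L=3.0930, (cx,cy)=(1.0000,0.0042)
member 8 (4-5): L=4.1987, (cx,cy)=(0.3570,0.9341)
solve A·x = −loads:
  F[0-1] = -525.8178 N (compression)
  F[0-2] = -1212.8232 N (compression)
  F[1-2] = +571.5666 N (tension)
  F[1-3] = -367.7328 N (compression)
  F[2-3] = +243.0369 N (tension)
  F[2-4] = -1356.9146 N (compression)
  F[3-4] = -295.8515 N (compression)
  F[3-5] = -162.4361 N (compression)
  F[4-5] = -4113.6208 N (compression)
  Rx@0 = +1393.9900 N
  Ry@0 = +493.6223 N
  Ry@4 = +4116.4777 N

-525.818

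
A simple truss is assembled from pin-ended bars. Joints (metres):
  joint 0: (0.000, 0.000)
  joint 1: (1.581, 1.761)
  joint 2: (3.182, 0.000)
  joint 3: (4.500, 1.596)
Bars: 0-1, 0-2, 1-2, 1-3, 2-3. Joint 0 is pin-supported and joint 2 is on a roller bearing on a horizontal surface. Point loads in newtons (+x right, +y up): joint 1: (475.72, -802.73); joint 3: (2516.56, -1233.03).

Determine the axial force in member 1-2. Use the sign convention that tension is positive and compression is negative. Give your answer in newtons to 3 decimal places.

-3548.997

N=4 nodes, M=5 members, R=3 reactions → 2N=8, M+R=8
member 0 (0-1): L=2.3666, (cx,cy)=(0.6681,0.7441)
member 1 (0-2): L=3.1820, (cx,cy)=(1.0000,0.0000)
member 2 (1-2): L=2.3800, (cx,cy)=(0.6727,-0.7399)
member 3 (1-3): L=2.9237, (cx,cy)=(0.9984,-0.0564)
member 4 (2-3): L=2.0699, (cx,cy)=(0.6368,0.7711)
solve A·x = −loads:
  F[0-1] = +2193.6847 N (tension)
  F[0-2] = +1526.7807 N (tension)
  F[1-2] = -3548.9972 N (compression)
  F[1-3] = +3382.5585 N (tension)
  F[2-3] = -1351.5484 N (compression)
  Rx@0 = -2992.2800 N
  Ry@0 = -1632.3493 N
  Ry@2 = +3668.1093 N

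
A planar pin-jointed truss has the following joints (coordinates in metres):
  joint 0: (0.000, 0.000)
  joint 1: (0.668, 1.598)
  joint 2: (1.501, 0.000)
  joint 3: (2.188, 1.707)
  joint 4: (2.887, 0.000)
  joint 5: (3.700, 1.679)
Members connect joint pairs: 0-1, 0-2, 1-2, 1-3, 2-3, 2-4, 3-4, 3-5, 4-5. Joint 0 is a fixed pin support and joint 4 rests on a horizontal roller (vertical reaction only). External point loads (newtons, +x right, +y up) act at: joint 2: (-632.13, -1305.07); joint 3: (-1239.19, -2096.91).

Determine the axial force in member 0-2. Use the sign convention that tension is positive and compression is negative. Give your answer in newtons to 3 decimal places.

N=6 nodes, M=9 members, R=3 reactions → 2N=12, M+R=12
member 0 (0-1): L=1.7320, (cx,cy)=(0.3857,0.9226)
member 1 (0-2): L=1.5010, (cx,cy)=(1.0000,0.0000)
member 2 (1-2): L=1.8021, (cx,cy)=(0.4622,-0.8868)
member 3 (1-3): L=1.5239, (cx,cy)=(0.9974,0.0715)
member 4 (2-3): L=1.8401, (cx,cy)=(0.3734,0.9277)
member 5 (2-4): L=1.3860, (cx,cy)=(1.0000,0.0000)
member 6 (3-4): L=1.8446, (cx,cy)=(0.3789,-0.9254)
member 7 (3-5): L=1.5123, (cx,cy)=(0.9998,-0.0185)
member 8 (4-5): L=1.8655, (cx,cy)=(0.4358,0.9000)
solve A·x = −loads:
  F[0-1] = -2023.4965 N (compression)
  F[0-2] = -1090.8958 N (compression)
  F[1-2] = +1968.6672 N (tension)
  F[1-3] = -1694.7689 N (compression)
  F[2-3] = -474.9999 N (compression)
  F[2-4] = +628.5828 N (tension)
  F[3-4] = -1658.7510 N (compression)
  F[3-5] = -0.0000 N (compression)
  F[4-5] = +0.0000 N (tension)
  Rx@0 = +1871.3200 N
  Ry@0 = +1866.9430 N
  Ry@4 = +1535.0370 N

-1090.896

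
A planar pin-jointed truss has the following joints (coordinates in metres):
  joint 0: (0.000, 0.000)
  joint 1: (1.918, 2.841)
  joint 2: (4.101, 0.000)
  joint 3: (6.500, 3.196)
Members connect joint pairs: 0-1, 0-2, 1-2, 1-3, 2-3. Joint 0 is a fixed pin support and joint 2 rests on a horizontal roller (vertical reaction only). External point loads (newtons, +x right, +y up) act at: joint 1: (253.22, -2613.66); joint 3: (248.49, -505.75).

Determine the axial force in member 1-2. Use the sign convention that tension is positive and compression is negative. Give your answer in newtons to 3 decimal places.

-2314.966

N=4 nodes, M=5 members, R=3 reactions → 2N=8, M+R=8
member 0 (0-1): L=3.4278, (cx,cy)=(0.5595,0.8288)
member 1 (0-2): L=4.1010, (cx,cy)=(1.0000,0.0000)
member 2 (1-2): L=3.5828, (cx,cy)=(0.6093,-0.7929)
member 3 (1-3): L=4.5957, (cx,cy)=(0.9970,0.0772)
member 4 (2-3): L=3.9962, (cx,cy)=(0.6003,0.7998)
solve A·x = −loads:
  F[0-1] = -876.3803 N (compression)
  F[0-2] = +992.0780 N (tension)
  F[1-2] = -2314.9663 N (compression)
  F[1-3] = +668.9023 N (tension)
  F[2-3] = -696.9840 N (compression)
  Rx@0 = -501.7100 N
  Ry@0 = +726.3481 N
  Ry@2 = +2393.0619 N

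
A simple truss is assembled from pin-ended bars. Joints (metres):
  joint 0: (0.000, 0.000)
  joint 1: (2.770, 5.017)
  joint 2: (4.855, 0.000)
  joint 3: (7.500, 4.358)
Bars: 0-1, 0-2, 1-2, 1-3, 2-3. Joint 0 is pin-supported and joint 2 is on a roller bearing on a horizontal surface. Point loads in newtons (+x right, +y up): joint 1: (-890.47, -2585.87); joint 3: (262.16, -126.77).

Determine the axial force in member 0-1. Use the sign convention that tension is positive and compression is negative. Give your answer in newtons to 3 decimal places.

-1971.955

N=4 nodes, M=5 members, R=3 reactions → 2N=8, M+R=8
member 0 (0-1): L=5.7309, (cx,cy)=(0.4833,0.8754)
member 1 (0-2): L=4.8550, (cx,cy)=(1.0000,0.0000)
member 2 (1-2): L=5.4330, (cx,cy)=(0.3838,-0.9234)
member 3 (1-3): L=4.7757, (cx,cy)=(0.9904,-0.1380)
member 4 (2-3): L=5.0979, (cx,cy)=(0.5188,0.8549)
solve A·x = −loads:
  F[0-1] = -1971.9547 N (compression)
  F[0-2] = +324.8242 N (tension)
  F[1-2] = -978.0084 N (compression)
  F[1-3] = +315.6819 N (tension)
  F[2-3] = -97.3353 N (compression)
  Rx@0 = +628.3100 N
  Ry@0 = +1726.3083 N
  Ry@2 = +986.3317 N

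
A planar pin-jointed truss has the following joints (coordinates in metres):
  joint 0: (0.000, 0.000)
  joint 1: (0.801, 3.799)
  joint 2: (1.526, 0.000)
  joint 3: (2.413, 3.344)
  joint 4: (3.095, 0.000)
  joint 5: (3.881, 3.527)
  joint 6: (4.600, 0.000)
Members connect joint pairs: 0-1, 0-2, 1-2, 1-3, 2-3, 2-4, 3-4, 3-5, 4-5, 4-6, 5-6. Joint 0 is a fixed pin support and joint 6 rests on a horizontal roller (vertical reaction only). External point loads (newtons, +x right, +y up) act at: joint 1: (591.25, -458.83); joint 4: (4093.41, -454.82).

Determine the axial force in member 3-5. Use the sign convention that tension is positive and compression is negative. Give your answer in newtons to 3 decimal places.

N=7 nodes, M=11 members, R=3 reactions → 2N=14, M+R=14
member 0 (0-1): L=3.8825, (cx,cy)=(0.2063,0.9785)
member 1 (0-2): L=1.5260, (cx,cy)=(1.0000,0.0000)
member 2 (1-2): L=3.8676, (cx,cy)=(0.1875,-0.9823)
member 3 (1-3): L=1.6750, (cx,cy)=(0.9624,-0.2716)
member 4 (2-3): L=3.4596, (cx,cy)=(0.2564,0.9666)
member 5 (2-4): L=1.5690, (cx,cy)=(1.0000,0.0000)
member 6 (3-4): L=3.4128, (cx,cy)=(0.1998,-0.9798)
member 7 (3-5): L=1.4794, (cx,cy)=(0.9923,0.1237)
member 8 (4-5): L=3.6135, (cx,cy)=(0.2175,0.9761)
member 9 (4-6): L=1.5050, (cx,cy)=(1.0000,0.0000)
member 10 (5-6): L=3.5995, (cx,cy)=(0.1997,-0.9798)
solve A·x = −loads:
  F[0-1] = -40.3108 N (compression)
  F[0-2] = +4692.9765 N (tension)
  F[1-2] = -269.1675 N (compression)
  F[1-3] = -570.5638 N (compression)
  F[2-3] = +273.5390 N (tension)
  F[2-4] = +4572.3879 N (tension)
  F[3-4] = -476.8348 N (compression)
  F[3-5] = -386.6600 N (compression)
  F[4-5] = +944.6552 N (tension)
  F[4-6] = +178.2122 N (tension)
  F[5-6] = -892.1863 N (compression)
  Rx@0 = -4684.6600 N
  Ry@0 = +39.4436 N
  Ry@6 = +874.2064 N

-386.660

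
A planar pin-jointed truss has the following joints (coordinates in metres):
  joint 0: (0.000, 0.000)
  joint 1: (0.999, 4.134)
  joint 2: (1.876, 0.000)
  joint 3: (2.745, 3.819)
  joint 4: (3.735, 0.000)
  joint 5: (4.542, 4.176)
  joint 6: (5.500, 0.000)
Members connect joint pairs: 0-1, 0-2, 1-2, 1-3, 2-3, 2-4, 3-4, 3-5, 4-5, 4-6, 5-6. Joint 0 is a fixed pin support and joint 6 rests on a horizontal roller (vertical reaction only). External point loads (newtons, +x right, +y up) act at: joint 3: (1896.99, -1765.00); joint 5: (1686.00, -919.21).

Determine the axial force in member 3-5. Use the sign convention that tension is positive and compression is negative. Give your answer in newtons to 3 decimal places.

77.094

N=7 nodes, M=11 members, R=3 reactions → 2N=14, M+R=14
member 0 (0-1): L=4.2530, (cx,cy)=(0.2349,0.9720)
member 1 (0-2): L=1.8760, (cx,cy)=(1.0000,0.0000)
member 2 (1-2): L=4.2260, (cx,cy)=(0.2075,-0.9782)
member 3 (1-3): L=1.7742, (cx,cy)=(0.9841,-0.1775)
member 4 (2-3): L=3.9166, (cx,cy)=(0.2219,0.9751)
member 5 (2-4): L=1.8590, (cx,cy)=(1.0000,0.0000)
member 6 (3-4): L=3.9452, (cx,cy)=(0.2509,-0.9680)
member 7 (3-5): L=1.8321, (cx,cy)=(0.9808,0.1949)
member 8 (4-5): L=4.2533, (cx,cy)=(0.1897,0.9818)
member 9 (4-6): L=1.7650, (cx,cy)=(1.0000,0.0000)
member 10 (5-6): L=4.2845, (cx,cy)=(0.2236,-0.9747)
solve A·x = −loads:
  F[0-1] = +1597.8258 N (tension)
  F[0-2] = +3207.6713 N (tension)
  F[1-2] = -1722.8426 N (compression)
  F[1-3] = +744.6824 N (tension)
  F[2-3] = +1728.4164 N (tension)
  F[2-4] = +2466.6465 N (tension)
  F[3-4] = -3412.2784 N (compression)
  F[3-5] = +77.0939 N (tension)
  F[4-5] = +3364.2091 N (tension)
  F[4-6] = +972.0696 N (tension)
  F[5-6] = -4347.4002 N (compression)
  Rx@0 = -3582.9900 N
  Ry@0 = -1553.1205 N
  Ry@6 = +4237.3305 N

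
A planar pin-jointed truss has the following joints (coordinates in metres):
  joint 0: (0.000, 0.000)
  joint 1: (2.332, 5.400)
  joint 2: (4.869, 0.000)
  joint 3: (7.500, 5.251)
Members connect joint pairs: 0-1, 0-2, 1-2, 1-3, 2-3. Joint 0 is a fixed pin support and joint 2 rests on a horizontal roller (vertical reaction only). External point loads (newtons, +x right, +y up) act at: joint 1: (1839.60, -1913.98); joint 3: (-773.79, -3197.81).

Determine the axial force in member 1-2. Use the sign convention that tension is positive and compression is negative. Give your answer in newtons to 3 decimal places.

N=4 nodes, M=5 members, R=3 reactions → 2N=8, M+R=8
member 0 (0-1): L=5.8820, (cx,cy)=(0.3965,0.9181)
member 1 (0-2): L=4.8690, (cx,cy)=(1.0000,0.0000)
member 2 (1-2): L=5.9663, (cx,cy)=(0.4252,-0.9051)
member 3 (1-3): L=5.1701, (cx,cy)=(0.9996,-0.0288)
member 4 (2-3): L=5.8733, (cx,cy)=(0.4480,0.8941)
solve A·x = −loads:
  F[0-1] = +2109.2526 N (tension)
  F[0-2] = +229.5714 N (tension)
  F[1-2] = -4280.1653 N (compression)
  F[1-3] = +817.0064 N (tension)
  F[2-3] = -3550.4237 N (compression)
  Rx@0 = -1065.8100 N
  Ry@0 = -1936.4016 N
  Ry@2 = +7048.1916 N

-4280.165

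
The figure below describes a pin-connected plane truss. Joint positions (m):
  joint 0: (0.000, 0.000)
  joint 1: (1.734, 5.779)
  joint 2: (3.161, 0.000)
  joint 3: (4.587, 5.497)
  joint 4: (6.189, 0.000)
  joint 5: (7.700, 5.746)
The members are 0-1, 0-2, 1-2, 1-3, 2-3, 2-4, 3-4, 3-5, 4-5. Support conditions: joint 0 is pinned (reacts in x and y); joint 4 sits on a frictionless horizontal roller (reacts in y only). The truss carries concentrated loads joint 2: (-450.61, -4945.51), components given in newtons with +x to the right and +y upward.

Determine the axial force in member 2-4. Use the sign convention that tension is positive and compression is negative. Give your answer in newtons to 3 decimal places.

736.126

N=6 nodes, M=9 members, R=3 reactions → 2N=12, M+R=12
member 0 (0-1): L=6.0335, (cx,cy)=(0.2874,0.9578)
member 1 (0-2): L=3.1610, (cx,cy)=(1.0000,0.0000)
member 2 (1-2): L=5.9526, (cx,cy)=(0.2397,-0.9708)
member 3 (1-3): L=2.8669, (cx,cy)=(0.9952,-0.0984)
member 4 (2-3): L=5.6790, (cx,cy)=(0.2511,0.9680)
member 5 (2-4): L=3.0280, (cx,cy)=(1.0000,0.0000)
member 6 (3-4): L=5.7257, (cx,cy)=(0.2798,-0.9601)
member 7 (3-5): L=3.1229, (cx,cy)=(0.9968,0.0797)
member 8 (4-5): L=5.9413, (cx,cy)=(0.2543,0.9671)
solve A·x = −loads:
  F[0-1] = -2526.1895 N (compression)
  F[0-2] = +275.4004 N (tension)
  F[1-2] = +2630.4089 N (tension)
  F[1-3] = -1363.2043 N (compression)
  F[2-3] = +2470.9725 N (tension)
  F[2-4] = +736.1255 N (tension)
  F[3-4] = -2630.9733 N (compression)
  F[3-5] = -0.0000 N (tension)
  F[4-5] = -0.0000 N (tension)
  Rx@0 = +450.6100 N
  Ry@0 = +2419.6161 N
  Ry@4 = +2525.8939 N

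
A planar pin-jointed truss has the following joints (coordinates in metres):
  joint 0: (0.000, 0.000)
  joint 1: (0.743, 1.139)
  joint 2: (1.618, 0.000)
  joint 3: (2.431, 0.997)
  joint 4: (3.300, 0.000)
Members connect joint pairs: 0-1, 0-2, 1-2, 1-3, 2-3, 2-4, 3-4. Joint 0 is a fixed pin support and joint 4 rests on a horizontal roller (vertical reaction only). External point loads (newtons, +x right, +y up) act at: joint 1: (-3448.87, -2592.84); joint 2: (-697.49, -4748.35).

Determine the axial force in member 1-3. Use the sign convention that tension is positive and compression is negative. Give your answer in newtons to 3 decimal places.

-2727.484

N=5 nodes, M=7 members, R=3 reactions → 2N=10, M+R=10
member 0 (0-1): L=1.3599, (cx,cy)=(0.5464,0.8376)
member 1 (0-2): L=1.6180, (cx,cy)=(1.0000,0.0000)
member 2 (1-2): L=1.4363, (cx,cy)=(0.6092,-0.7930)
member 3 (1-3): L=1.6940, (cx,cy)=(0.9965,-0.0838)
member 4 (2-3): L=1.2865, (cx,cy)=(0.6320,0.7750)
member 5 (2-4): L=1.6820, (cx,cy)=(1.0000,0.0000)
member 6 (3-4): L=1.3226, (cx,cy)=(0.6571,-0.7538)
solve A·x = −loads:
  F[0-1] = -6709.6251 N (compression)
  F[0-2] = -480.5060 N (compression)
  F[1-2] = +4105.1805 N (tension)
  F[1-3] = -2727.4842 N (compression)
  F[2-3] = +1926.3245 N (tension)
  F[2-4] = +1500.5107 N (tension)
  F[3-4] = -2283.6804 N (compression)
  Rx@0 = +4146.3600 N
  Ry@0 = +5619.6605 N
  Ry@4 = +1721.5295 N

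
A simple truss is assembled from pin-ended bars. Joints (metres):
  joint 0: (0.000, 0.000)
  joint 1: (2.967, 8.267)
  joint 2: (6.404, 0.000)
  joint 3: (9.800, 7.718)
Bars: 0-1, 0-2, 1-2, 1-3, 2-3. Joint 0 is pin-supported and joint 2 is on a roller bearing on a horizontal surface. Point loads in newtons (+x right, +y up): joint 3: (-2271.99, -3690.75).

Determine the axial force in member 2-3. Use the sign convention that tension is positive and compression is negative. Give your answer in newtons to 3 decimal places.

N=4 nodes, M=5 members, R=3 reactions → 2N=8, M+R=8
member 0 (0-1): L=8.7833, (cx,cy)=(0.3378,0.9412)
member 1 (0-2): L=6.4040, (cx,cy)=(1.0000,0.0000)
member 2 (1-2): L=8.9530, (cx,cy)=(0.3839,-0.9234)
member 3 (1-3): L=6.8550, (cx,cy)=(0.9968,-0.0801)
member 4 (2-3): L=8.4321, (cx,cy)=(0.4027,0.9153)
solve A·x = −loads:
  F[0-1] = -829.7607 N (compression)
  F[0-2] = -1991.6968 N (compression)
  F[1-2] = +900.2531 N (tension)
  F[1-3] = -627.9116 N (compression)
  F[2-3] = -4087.1743 N (compression)
  Rx@0 = +2271.9900 N
  Ry@0 = +780.9856 N
  Ry@2 = +2909.7644 N

-4087.174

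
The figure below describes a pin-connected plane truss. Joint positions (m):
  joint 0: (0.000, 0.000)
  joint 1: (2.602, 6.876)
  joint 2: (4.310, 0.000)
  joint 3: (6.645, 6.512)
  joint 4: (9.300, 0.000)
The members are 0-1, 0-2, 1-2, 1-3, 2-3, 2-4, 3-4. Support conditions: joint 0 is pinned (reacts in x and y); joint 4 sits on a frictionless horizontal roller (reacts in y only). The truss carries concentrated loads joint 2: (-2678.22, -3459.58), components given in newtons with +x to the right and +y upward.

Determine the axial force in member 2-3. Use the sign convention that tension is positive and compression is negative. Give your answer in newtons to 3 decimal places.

N=5 nodes, M=7 members, R=3 reactions → 2N=10, M+R=10
member 0 (0-1): L=7.3519, (cx,cy)=(0.3539,0.9353)
member 1 (0-2): L=4.3100, (cx,cy)=(1.0000,0.0000)
member 2 (1-2): L=7.0850, (cx,cy)=(0.2411,-0.9705)
member 3 (1-3): L=4.0594, (cx,cy)=(0.9960,-0.0897)
member 4 (2-3): L=6.9180, (cx,cy)=(0.3375,0.9413)
member 5 (2-4): L=4.9900, (cx,cy)=(1.0000,0.0000)
member 6 (3-4): L=7.0324, (cx,cy)=(0.3775,-0.9260)
solve A·x = −loads:
  F[0-1] = -1984.7329 N (compression)
  F[0-2] = -1975.7749 N (compression)
  F[1-2] = +2023.0895 N (tension)
  F[1-3] = -1194.9734 N (compression)
  F[2-3] = +1589.4323 N (tension)
  F[2-4] = +653.6840 N (tension)
  F[3-4] = -1731.4468 N (compression)
  Rx@0 = +2678.2200 N
  Ry@0 = +1856.2693 N
  Ry@4 = +1603.3107 N

1589.432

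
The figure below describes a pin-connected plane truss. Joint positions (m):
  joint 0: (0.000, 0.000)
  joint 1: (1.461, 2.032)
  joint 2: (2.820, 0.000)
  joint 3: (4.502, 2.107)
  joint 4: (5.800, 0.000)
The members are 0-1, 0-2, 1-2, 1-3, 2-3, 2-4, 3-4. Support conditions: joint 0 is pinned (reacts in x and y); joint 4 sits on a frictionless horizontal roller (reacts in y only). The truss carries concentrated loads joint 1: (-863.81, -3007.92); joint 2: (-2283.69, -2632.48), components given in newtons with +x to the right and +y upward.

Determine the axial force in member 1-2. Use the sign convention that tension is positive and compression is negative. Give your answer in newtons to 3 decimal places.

1005.451

N=5 nodes, M=7 members, R=3 reactions → 2N=10, M+R=10
member 0 (0-1): L=2.5027, (cx,cy)=(0.5838,0.8119)
member 1 (0-2): L=2.8200, (cx,cy)=(1.0000,0.0000)
member 2 (1-2): L=2.4446, (cx,cy)=(0.5559,-0.8312)
member 3 (1-3): L=3.0419, (cx,cy)=(0.9997,0.0247)
member 4 (2-3): L=2.6960, (cx,cy)=(0.6239,0.7815)
member 5 (2-4): L=2.9800, (cx,cy)=(1.0000,0.0000)
member 6 (3-4): L=2.4747, (cx,cy)=(0.5245,-0.8514)
solve A·x = −loads:
  F[0-1] = -4810.0964 N (compression)
  F[0-2] = -339.5207 N (compression)
  F[1-2] = +1005.4510 N (tension)
  F[1-3] = -2503.8876 N (compression)
  F[2-3] = +2299.0049 N (tension)
  F[2-4] = +1068.8221 N (tension)
  F[3-4] = -2037.7801 N (compression)
  Rx@0 = +3147.5000 N
  Ry@0 = +3905.4168 N
  Ry@4 = +1734.9832 N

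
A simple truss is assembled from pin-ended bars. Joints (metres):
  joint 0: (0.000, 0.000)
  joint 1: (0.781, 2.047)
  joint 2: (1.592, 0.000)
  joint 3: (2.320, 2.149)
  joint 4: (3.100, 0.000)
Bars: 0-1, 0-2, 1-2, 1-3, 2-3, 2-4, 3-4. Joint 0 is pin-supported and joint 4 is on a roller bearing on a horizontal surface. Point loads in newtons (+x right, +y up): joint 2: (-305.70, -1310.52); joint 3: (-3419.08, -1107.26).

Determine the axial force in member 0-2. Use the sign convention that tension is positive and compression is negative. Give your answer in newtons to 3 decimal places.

N=5 nodes, M=7 members, R=3 reactions → 2N=10, M+R=10
member 0 (0-1): L=2.1909, (cx,cy)=(0.3565,0.9343)
member 1 (0-2): L=1.5920, (cx,cy)=(1.0000,0.0000)
member 2 (1-2): L=2.2018, (cx,cy)=(0.3683,-0.9297)
member 3 (1-3): L=1.5424, (cx,cy)=(0.9978,0.0661)
member 4 (2-3): L=2.2690, (cx,cy)=(0.3209,0.9471)
member 5 (2-4): L=1.5080, (cx,cy)=(1.0000,0.0000)
member 6 (3-4): L=2.2862, (cx,cy)=(0.3412,-0.9400)
solve A·x = −loads:
  F[0-1] = -3517.3669 N (compression)
  F[0-2] = -2470.9450 N (compression)
  F[1-2] = +3357.2812 N (tension)
  F[1-3] = -2495.9021 N (compression)
  F[2-3] = -1911.7996 N (compression)
  F[2-4] = -315.2376 N (compression)
  F[3-4] = +923.9598 N (tension)
  Rx@0 = +3724.7800 N
  Ry@0 = +3286.3000 N
  Ry@4 = -868.5200 N

-2470.945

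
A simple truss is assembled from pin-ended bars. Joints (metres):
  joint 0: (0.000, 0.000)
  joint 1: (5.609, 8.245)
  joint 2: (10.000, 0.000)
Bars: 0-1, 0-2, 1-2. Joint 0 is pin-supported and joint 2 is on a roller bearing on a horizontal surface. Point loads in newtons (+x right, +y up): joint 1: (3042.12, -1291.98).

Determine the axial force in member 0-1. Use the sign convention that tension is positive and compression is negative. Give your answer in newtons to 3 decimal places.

2347.467

N=3 nodes, M=3 members, R=3 reactions → 2N=6, M+R=6
member 0 (0-1): L=9.9720, (cx,cy)=(0.5625,0.8268)
member 1 (0-2): L=10.0000, (cx,cy)=(1.0000,0.0000)
member 2 (1-2): L=9.3414, (cx,cy)=(0.4701,-0.8826)
solve A·x = −loads:
  F[0-1] = +2347.4665 N (tension)
  F[0-2] = +1721.7298 N (tension)
  F[1-2] = -3662.7848 N (compression)
  Rx@0 = -3042.1200 N
  Ry@0 = -1940.9195 N
  Ry@2 = +3232.8995 N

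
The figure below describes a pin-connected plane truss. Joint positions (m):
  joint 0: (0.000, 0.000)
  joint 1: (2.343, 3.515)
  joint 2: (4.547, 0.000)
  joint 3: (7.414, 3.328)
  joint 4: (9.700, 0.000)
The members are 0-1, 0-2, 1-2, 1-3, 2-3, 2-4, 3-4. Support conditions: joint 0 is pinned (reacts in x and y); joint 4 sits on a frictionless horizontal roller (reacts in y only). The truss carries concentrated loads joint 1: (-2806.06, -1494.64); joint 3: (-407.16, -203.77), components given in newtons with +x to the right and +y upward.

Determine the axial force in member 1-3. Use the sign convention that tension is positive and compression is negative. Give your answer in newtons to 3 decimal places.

N=5 nodes, M=7 members, R=3 reactions → 2N=10, M+R=10
member 0 (0-1): L=4.2243, (cx,cy)=(0.5546,0.8321)
member 1 (0-2): L=4.5470, (cx,cy)=(1.0000,0.0000)
member 2 (1-2): L=4.1488, (cx,cy)=(0.5312,-0.8472)
member 3 (1-3): L=5.0744, (cx,cy)=(0.9993,-0.0369)
member 4 (2-3): L=4.3926, (cx,cy)=(0.6527,0.7576)
member 5 (2-4): L=5.1530, (cx,cy)=(1.0000,0.0000)
member 6 (3-4): L=4.0375, (cx,cy)=(0.5662,-0.8243)
solve A·x = −loads:
  F[0-1] = -2810.0033 N (compression)
  F[0-2] = -1654.6641 N (compression)
  F[1-2] = +963.6161 N (tension)
  F[1-3] = +736.0991 N (tension)
  F[2-3] = -1077.5694 N (compression)
  F[2-4] = -439.4481 N (compression)
  F[3-4] = +776.1461 N (tension)
  Rx@0 = +3213.2200 N
  Ry@0 = +2338.1664 N
  Ry@4 = -639.7564 N

736.099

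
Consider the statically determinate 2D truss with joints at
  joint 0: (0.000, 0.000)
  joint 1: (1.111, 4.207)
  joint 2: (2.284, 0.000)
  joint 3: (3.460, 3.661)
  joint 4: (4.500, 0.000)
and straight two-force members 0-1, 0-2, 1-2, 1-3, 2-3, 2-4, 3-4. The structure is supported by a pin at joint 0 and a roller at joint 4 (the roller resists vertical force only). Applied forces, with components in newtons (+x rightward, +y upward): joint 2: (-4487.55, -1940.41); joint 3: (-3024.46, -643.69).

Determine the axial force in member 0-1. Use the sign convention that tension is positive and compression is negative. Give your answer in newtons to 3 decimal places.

N=5 nodes, M=7 members, R=3 reactions → 2N=10, M+R=10
member 0 (0-1): L=4.3512, (cx,cy)=(0.2553,0.9669)
member 1 (0-2): L=2.2840, (cx,cy)=(1.0000,0.0000)
member 2 (1-2): L=4.3675, (cx,cy)=(0.2686,-0.9633)
member 3 (1-3): L=2.4116, (cx,cy)=(0.9740,-0.2264)
member 4 (2-3): L=3.8452, (cx,cy)=(0.3058,0.9521)
member 5 (2-4): L=2.2160, (cx,cy)=(1.0000,0.0000)
member 6 (3-4): L=3.8059, (cx,cy)=(0.2733,-0.9619)
solve A·x = −loads:
  F[0-1] = -3687.0869 N (compression)
  F[0-2] = -6570.5849 N (compression)
  F[1-2] = +4200.2334 N (tension)
  F[1-3] = -2124.6801 N (compression)
  F[2-3] = -2211.4611 N (compression)
  F[2-4] = -278.6138 N (compression)
  F[3-4] = +1019.5802 N (tension)
  Rx@0 = +7512.0100 N
  Ry@0 = +3564.8743 N
  Ry@4 = -980.7743 N

-3687.087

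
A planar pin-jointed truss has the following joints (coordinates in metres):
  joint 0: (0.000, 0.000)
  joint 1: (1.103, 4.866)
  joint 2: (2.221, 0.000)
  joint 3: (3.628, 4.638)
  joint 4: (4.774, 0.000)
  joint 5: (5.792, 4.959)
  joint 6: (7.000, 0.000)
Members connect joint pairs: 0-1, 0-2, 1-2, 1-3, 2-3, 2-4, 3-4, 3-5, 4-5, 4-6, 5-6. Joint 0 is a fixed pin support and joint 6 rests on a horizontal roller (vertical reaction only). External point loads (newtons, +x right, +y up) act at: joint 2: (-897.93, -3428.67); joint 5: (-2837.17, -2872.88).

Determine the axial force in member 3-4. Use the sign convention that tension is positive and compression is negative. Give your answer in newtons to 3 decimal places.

1003.365

N=7 nodes, M=11 members, R=3 reactions → 2N=14, M+R=14
member 0 (0-1): L=4.9894, (cx,cy)=(0.2211,0.9753)
member 1 (0-2): L=2.2210, (cx,cy)=(1.0000,0.0000)
member 2 (1-2): L=4.9928, (cx,cy)=(0.2239,-0.9746)
member 3 (1-3): L=2.5353, (cx,cy)=(0.9959,-0.0899)
member 4 (2-3): L=4.8467, (cx,cy)=(0.2903,0.9569)
member 5 (2-4): L=2.5530, (cx,cy)=(1.0000,0.0000)
member 6 (3-4): L=4.7775, (cx,cy)=(0.2399,-0.9708)
member 7 (3-5): L=2.1877, (cx,cy)=(0.9892,0.1467)
member 8 (4-5): L=5.0624, (cx,cy)=(0.2011,0.9796)
member 9 (4-6): L=2.2260, (cx,cy)=(1.0000,0.0000)
member 10 (5-6): L=5.1040, (cx,cy)=(0.2367,-0.9716)
solve A·x = −loads:
  F[0-1] = -4969.4622 N (compression)
  F[0-2] = -2636.5176 N (compression)
  F[1-2] = +5182.0792 N (tension)
  F[1-3] = -2268.1609 N (compression)
  F[2-3] = -1694.8049 N (compression)
  F[2-4] = -86.1988 N (compression)
  F[3-4] = +1003.3646 N (tension)
  F[3-5] = -3024.3881 N (compression)
  F[4-5] = -994.3826 N (compression)
  F[4-6] = +354.4438 N (tension)
  F[5-6] = -1497.5874 N (compression)
  Rx@0 = +3735.1000 N
  Ry@0 = +4846.5113 N
  Ry@6 = +1455.0387 N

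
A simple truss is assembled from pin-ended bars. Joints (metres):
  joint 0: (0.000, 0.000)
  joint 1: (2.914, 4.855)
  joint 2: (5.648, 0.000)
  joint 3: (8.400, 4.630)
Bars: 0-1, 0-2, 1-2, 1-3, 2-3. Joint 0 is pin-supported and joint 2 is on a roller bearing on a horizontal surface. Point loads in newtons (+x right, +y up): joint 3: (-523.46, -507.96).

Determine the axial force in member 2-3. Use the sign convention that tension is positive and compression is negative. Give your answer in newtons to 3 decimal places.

-601.234

N=4 nodes, M=5 members, R=3 reactions → 2N=8, M+R=8
member 0 (0-1): L=5.6624, (cx,cy)=(0.5146,0.8574)
member 1 (0-2): L=5.6480, (cx,cy)=(1.0000,0.0000)
member 2 (1-2): L=5.5719, (cx,cy)=(0.4907,-0.8713)
member 3 (1-3): L=5.4906, (cx,cy)=(0.9992,-0.0410)
member 4 (2-3): L=5.3861, (cx,cy)=(0.5109,0.8596)
solve A·x = −loads:
  F[0-1] = -211.8071 N (compression)
  F[0-2] = -414.4587 N (compression)
  F[1-2] = +218.6015 N (tension)
  F[1-3] = -216.4462 N (compression)
  F[2-3] = -601.2338 N (compression)
  Rx@0 = +523.4600 N
  Ry@0 = +181.6066 N
  Ry@2 = +326.3534 N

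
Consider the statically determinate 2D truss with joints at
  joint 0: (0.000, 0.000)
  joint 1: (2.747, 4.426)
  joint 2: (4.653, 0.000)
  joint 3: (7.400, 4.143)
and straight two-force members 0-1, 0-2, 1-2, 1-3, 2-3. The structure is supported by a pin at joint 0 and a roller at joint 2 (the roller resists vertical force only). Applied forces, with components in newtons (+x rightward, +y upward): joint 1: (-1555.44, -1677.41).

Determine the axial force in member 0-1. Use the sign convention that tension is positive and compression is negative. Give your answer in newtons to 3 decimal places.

N=4 nodes, M=5 members, R=3 reactions → 2N=8, M+R=8
member 0 (0-1): L=5.2092, (cx,cy)=(0.5273,0.8497)
member 1 (0-2): L=4.6530, (cx,cy)=(1.0000,0.0000)
member 2 (1-2): L=4.8190, (cx,cy)=(0.3955,-0.9185)
member 3 (1-3): L=4.6616, (cx,cy)=(0.9982,-0.0607)
member 4 (2-3): L=4.9710, (cx,cy)=(0.5526,0.8334)
solve A·x = −loads:
  F[0-1] = -2550.0599 N (compression)
  F[0-2] = -210.6940 N (compression)
  F[1-2] = +532.6992 N (tension)
  F[1-3] = -0.0000 N (compression)
  F[2-3] = +0.0000 N (tension)
  Rx@0 = +1555.4400 N
  Ry@0 = +2166.6712 N
  Ry@2 = -489.2612 N

-2550.060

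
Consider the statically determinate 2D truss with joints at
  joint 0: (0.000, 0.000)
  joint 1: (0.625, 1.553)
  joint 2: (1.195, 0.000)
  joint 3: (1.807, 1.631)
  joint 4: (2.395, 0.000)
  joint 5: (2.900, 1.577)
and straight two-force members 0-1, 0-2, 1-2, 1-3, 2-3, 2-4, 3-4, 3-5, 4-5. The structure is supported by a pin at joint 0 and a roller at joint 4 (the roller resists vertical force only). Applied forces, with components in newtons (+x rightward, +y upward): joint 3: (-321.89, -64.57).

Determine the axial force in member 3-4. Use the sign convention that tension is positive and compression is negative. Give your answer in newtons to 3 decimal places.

181.232

N=6 nodes, M=9 members, R=3 reactions → 2N=12, M+R=12
member 0 (0-1): L=1.6740, (cx,cy)=(0.3733,0.9277)
member 1 (0-2): L=1.1950, (cx,cy)=(1.0000,0.0000)
member 2 (1-2): L=1.6543, (cx,cy)=(0.3446,-0.9388)
member 3 (1-3): L=1.1846, (cx,cy)=(0.9978,0.0658)
member 4 (2-3): L=1.7420, (cx,cy)=(0.3513,0.9363)
member 5 (2-4): L=1.2000, (cx,cy)=(1.0000,0.0000)
member 6 (3-4): L=1.7338, (cx,cy)=(0.3391,-0.9407)
member 7 (3-5): L=1.0943, (cx,cy)=(0.9988,-0.0493)
member 8 (4-5): L=1.6559, (cx,cy)=(0.3050,0.9524)
solve A·x = −loads:
  F[0-1] = -253.3820 N (compression)
  F[0-2] = -227.2907 N (compression)
  F[1-2] = +237.9794 N (tension)
  F[1-3] = -176.9808 N (compression)
  F[2-3] = -238.6167 N (compression)
  F[2-4] = -61.4644 N (compression)
  F[3-4] = +181.2315 N (tension)
  F[3-5] = -0.0000 N (compression)
  F[4-5] = +0.0000 N (tension)
  Rx@0 = +321.8900 N
  Ry@0 = +235.0604 N
  Ry@4 = -170.4904 N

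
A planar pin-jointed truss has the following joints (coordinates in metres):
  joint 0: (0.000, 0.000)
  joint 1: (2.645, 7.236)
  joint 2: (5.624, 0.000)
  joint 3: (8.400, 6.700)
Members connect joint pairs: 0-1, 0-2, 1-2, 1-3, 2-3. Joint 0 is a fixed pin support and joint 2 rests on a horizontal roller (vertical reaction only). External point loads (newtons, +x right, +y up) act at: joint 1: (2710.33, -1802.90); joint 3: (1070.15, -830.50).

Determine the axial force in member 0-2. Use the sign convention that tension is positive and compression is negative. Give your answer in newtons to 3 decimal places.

2239.014

N=4 nodes, M=5 members, R=3 reactions → 2N=8, M+R=8
member 0 (0-1): L=7.7043, (cx,cy)=(0.3433,0.9392)
member 1 (0-2): L=5.6240, (cx,cy)=(1.0000,0.0000)
member 2 (1-2): L=7.8252, (cx,cy)=(0.3807,-0.9247)
member 3 (1-3): L=5.7799, (cx,cy)=(0.9957,-0.0927)
member 4 (2-3): L=7.2523, (cx,cy)=(0.3828,0.9238)
solve A·x = −loads:
  F[0-1] = +4489.9295 N (tension)
  F[0-2] = +2239.0142 N (tension)
  F[1-2] = -6647.2827 N (compression)
  F[1-3] = +1367.5961 N (tension)
  F[2-3] = -761.6842 N (compression)
  Rx@0 = -3780.4800 N
  Ry@0 = -4217.0309 N
  Ry@2 = +6850.4309 N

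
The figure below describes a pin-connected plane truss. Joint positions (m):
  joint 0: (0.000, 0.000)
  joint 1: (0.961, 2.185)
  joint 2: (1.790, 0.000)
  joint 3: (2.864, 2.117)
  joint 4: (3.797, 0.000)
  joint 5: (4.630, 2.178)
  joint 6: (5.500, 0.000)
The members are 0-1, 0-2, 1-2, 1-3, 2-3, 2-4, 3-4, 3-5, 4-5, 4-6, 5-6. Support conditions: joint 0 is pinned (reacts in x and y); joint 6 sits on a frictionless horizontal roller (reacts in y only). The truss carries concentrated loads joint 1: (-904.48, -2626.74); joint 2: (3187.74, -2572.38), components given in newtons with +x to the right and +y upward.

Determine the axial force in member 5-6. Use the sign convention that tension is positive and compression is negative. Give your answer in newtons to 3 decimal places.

N=7 nodes, M=11 members, R=3 reactions → 2N=14, M+R=14
member 0 (0-1): L=2.3870, (cx,cy)=(0.4026,0.9154)
member 1 (0-2): L=1.7900, (cx,cy)=(1.0000,0.0000)
member 2 (1-2): L=2.3370, (cx,cy)=(0.3547,-0.9350)
member 3 (1-3): L=1.9042, (cx,cy)=(0.9994,-0.0357)
member 4 (2-3): L=2.3739, (cx,cy)=(0.4524,0.8918)
member 5 (2-4): L=2.0070, (cx,cy)=(1.0000,0.0000)
member 6 (3-4): L=2.3135, (cx,cy)=(0.4033,-0.9151)
member 7 (3-5): L=1.7671, (cx,cy)=(0.9994,0.0345)
member 8 (4-5): L=2.3319, (cx,cy)=(0.3572,0.9340)
member 9 (4-6): L=1.7030, (cx,cy)=(1.0000,0.0000)
member 10 (5-6): L=2.3453, (cx,cy)=(0.3709,-0.9287)
solve A·x = −loads:
  F[0-1] = -4656.3223 N (compression)
  F[0-2] = +4157.8870 N (tension)
  F[1-2] = +1810.9392 N (tension)
  F[1-3] = -1613.5736 N (compression)
  F[2-3] = +985.8818 N (tension)
  F[2-4] = +1166.5024 N (tension)
  F[3-4] = -1051.7979 N (compression)
  F[3-5] = -742.7666 N (compression)
  F[4-5] = +1030.4634 N (tension)
  F[4-6] = +374.2161 N (tension)
  F[5-6] = -1008.8059 N (compression)
  Rx@0 = -2283.2600 N
  Ry@0 = +4262.2894 N
  Ry@6 = +936.8306 N

-1008.806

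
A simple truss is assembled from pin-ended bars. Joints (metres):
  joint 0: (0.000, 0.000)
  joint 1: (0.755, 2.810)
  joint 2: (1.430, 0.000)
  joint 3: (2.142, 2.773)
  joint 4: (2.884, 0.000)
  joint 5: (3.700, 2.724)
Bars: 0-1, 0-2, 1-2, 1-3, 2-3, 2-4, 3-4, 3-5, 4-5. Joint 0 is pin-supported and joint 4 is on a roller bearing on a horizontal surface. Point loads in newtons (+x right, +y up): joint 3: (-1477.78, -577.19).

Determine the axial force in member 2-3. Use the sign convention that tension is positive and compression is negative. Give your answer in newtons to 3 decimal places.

N=6 nodes, M=9 members, R=3 reactions → 2N=12, M+R=12
member 0 (0-1): L=2.9097, (cx,cy)=(0.2595,0.9657)
member 1 (0-2): L=1.4300, (cx,cy)=(1.0000,0.0000)
member 2 (1-2): L=2.8899, (cx,cy)=(0.2336,-0.9723)
member 3 (1-3): L=1.3875, (cx,cy)=(0.9996,-0.0267)
member 4 (2-3): L=2.8629, (cx,cy)=(0.2487,0.9686)
member 5 (2-4): L=1.4540, (cx,cy)=(1.0000,0.0000)
member 6 (3-4): L=2.8706, (cx,cy)=(0.2585,-0.9660)
member 7 (3-5): L=1.5588, (cx,cy)=(0.9995,-0.0314)
member 8 (4-5): L=2.8436, (cx,cy)=(0.2870,0.9579)
solve A·x = −loads:
  F[0-1] = -1625.0643 N (compression)
  F[0-2] = -1056.1076 N (compression)
  F[1-2] = +1636.1003 N (tension)
  F[1-3] = -804.1011 N (compression)
  F[2-3] = -1642.4486 N (compression)
  F[2-4] = -265.4967 N (compression)
  F[3-4] = +1027.1200 N (tension)
  F[3-5] = -0.0000 N (compression)
  F[4-5] = +0.0000 N (tension)
  Rx@0 = +1477.7800 N
  Ry@0 = +1569.4032 N
  Ry@4 = -992.2132 N

-1642.449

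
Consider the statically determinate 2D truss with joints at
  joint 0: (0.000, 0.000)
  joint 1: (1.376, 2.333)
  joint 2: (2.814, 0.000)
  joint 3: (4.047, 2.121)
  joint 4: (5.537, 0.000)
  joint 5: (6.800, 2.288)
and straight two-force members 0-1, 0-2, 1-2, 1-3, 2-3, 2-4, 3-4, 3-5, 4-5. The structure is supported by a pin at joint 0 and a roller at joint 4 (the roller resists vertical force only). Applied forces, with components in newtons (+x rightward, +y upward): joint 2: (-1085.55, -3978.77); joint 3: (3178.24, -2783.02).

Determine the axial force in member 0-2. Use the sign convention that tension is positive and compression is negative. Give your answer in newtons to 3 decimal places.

2970.394

N=6 nodes, M=9 members, R=3 reactions → 2N=12, M+R=12
member 0 (0-1): L=2.7086, (cx,cy)=(0.5080,0.8613)
member 1 (0-2): L=2.8140, (cx,cy)=(1.0000,0.0000)
member 2 (1-2): L=2.7406, (cx,cy)=(0.5247,-0.8513)
member 3 (1-3): L=2.6794, (cx,cy)=(0.9969,-0.0791)
member 4 (2-3): L=2.4534, (cx,cy)=(0.5026,0.8645)
member 5 (2-4): L=2.7230, (cx,cy)=(1.0000,0.0000)
member 6 (3-4): L=2.5921, (cx,cy)=(0.5748,-0.8183)
member 7 (3-5): L=2.7581, (cx,cy)=(0.9982,0.0605)
member 8 (4-5): L=2.6134, (cx,cy)=(0.4833,0.8755)
solve A·x = −loads:
  F[0-1] = -1727.6955 N (compression)
  F[0-2] = +2970.3941 N (tension)
  F[1-2] = +1924.0834 N (tension)
  F[1-3] = -1893.2216 N (compression)
  F[2-3] = +2707.6294 N (tension)
  F[2-4] = +3704.7313 N (tension)
  F[3-4] = -6444.8736 N (compression)
  F[3-5] = +0.0000 N (tension)
  F[4-5] = -0.0000 N (compression)
  Rx@0 = -2092.6900 N
  Ry@0 = +1488.1422 N
  Ry@4 = +5273.6478 N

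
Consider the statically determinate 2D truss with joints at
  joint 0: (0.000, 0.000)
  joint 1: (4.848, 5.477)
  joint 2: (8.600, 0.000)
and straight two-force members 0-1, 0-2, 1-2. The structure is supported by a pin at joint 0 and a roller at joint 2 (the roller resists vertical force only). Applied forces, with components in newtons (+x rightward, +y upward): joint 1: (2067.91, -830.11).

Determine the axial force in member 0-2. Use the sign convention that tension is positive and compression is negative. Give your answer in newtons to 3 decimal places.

1222.754

N=3 nodes, M=3 members, R=3 reactions → 2N=6, M+R=6
member 0 (0-1): L=7.3144, (cx,cy)=(0.6628,0.7488)
member 1 (0-2): L=8.6000, (cx,cy)=(1.0000,0.0000)
member 2 (1-2): L=6.6389, (cx,cy)=(0.5652,-0.8250)
solve A·x = −loads:
  F[0-1] = +1275.1284 N (tension)
  F[0-2] = +1222.7536 N (tension)
  F[1-2] = -2163.5775 N (compression)
  Rx@0 = -2067.9100 N
  Ry@0 = -954.8105 N
  Ry@2 = +1784.9205 N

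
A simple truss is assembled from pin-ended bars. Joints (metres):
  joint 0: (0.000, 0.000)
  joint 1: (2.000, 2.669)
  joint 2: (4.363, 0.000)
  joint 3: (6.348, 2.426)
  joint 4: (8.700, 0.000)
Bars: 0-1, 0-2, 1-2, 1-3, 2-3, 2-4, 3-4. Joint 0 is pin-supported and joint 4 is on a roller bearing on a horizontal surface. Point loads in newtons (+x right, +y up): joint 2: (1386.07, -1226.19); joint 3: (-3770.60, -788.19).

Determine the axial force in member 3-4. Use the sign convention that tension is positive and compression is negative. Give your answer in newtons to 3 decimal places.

N=5 nodes, M=7 members, R=3 reactions → 2N=10, M+R=10
member 0 (0-1): L=3.3352, (cx,cy)=(0.5997,0.8003)
member 1 (0-2): L=4.3630, (cx,cy)=(1.0000,0.0000)
member 2 (1-2): L=3.5647, (cx,cy)=(0.6629,-0.7487)
member 3 (1-3): L=4.3548, (cx,cy)=(0.9984,-0.0558)
member 4 (2-3): L=3.1346, (cx,cy)=(0.6333,0.7739)
member 5 (2-4): L=4.3370, (cx,cy)=(1.0000,0.0000)
member 6 (3-4): L=3.3790, (cx,cy)=(0.6961,-0.7180)
solve A·x = −loads:
  F[0-1] = -2343.9870 N (compression)
  F[0-2] = -978.9250 N (compression)
  F[1-2] = +2746.1019 N (tension)
  F[1-3] = -3230.9821 N (compression)
  F[2-3] = -1072.2763 N (compression)
  F[2-4] = +134.3725 N (tension)
  F[3-4] = -193.0440 N (compression)
  Rx@0 = +2384.5300 N
  Ry@0 = +1875.7798 N
  Ry@4 = +138.6002 N

-193.044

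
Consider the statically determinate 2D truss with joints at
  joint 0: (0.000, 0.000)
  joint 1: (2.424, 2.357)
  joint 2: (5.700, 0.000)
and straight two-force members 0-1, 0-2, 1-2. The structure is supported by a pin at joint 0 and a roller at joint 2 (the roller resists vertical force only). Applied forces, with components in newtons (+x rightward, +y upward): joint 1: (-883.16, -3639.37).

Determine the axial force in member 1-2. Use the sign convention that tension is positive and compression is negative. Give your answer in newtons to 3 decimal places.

N=3 nodes, M=3 members, R=3 reactions → 2N=6, M+R=6
member 0 (0-1): L=3.3810, (cx,cy)=(0.7169,0.6971)
member 1 (0-2): L=5.7000, (cx,cy)=(1.0000,0.0000)
member 2 (1-2): L=4.0358, (cx,cy)=(0.8117,-0.5840)
solve A·x = −loads:
  F[0-1] = -3524.2748 N (compression)
  F[0-2] = +1643.5535 N (tension)
  F[1-2] = -2024.7379 N (compression)
  Rx@0 = +883.1600 N
  Ry@0 = +2456.8744 N
  Ry@2 = +1182.4956 N

-2024.738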